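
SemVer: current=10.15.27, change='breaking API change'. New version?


Current: 10.15.27
Change category: 'breaking API change' → major bump
SemVer rule: major bump → increment MAJOR, reset MINOR and PATCH to 0
New: 11.0.0

11.0.0


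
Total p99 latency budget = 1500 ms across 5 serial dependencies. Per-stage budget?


Formula: per_stage = total_budget / stages
per_stage = 1500 / 5
per_stage = 300.0 ms

300.0 ms


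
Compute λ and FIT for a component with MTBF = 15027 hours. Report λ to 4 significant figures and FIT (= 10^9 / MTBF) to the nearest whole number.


Formula: λ = 1 / MTBF; FIT = λ × 1e9 = 1e9 / MTBF
λ = 1 / 15027 ≈ 6.655e-05 failures/hour
FIT = 1e9 / 15027 ≈ 66547 failures per 1e9 hours (nearest whole number)

λ = 6.655e-05 /h, FIT = 66547


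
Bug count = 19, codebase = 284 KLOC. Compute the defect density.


Defect density = defects / KLOC
Defect density = 19 / 284
Defect density = 0.067 defects/KLOC

0.067 defects/KLOC


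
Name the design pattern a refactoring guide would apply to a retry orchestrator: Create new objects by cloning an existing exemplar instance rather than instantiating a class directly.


This matches the Prototype pattern

Prototype


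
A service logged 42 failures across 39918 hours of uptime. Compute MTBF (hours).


Formula: MTBF = Total operating time / Number of failures
MTBF = 39918 / 42
MTBF = 950.43 hours

950.43 hours


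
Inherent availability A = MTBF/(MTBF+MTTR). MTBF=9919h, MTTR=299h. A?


Availability = MTBF / (MTBF + MTTR)
Availability = 9919 / (9919 + 299)
Availability = 9919 / 10218
Availability = 97.0738%

97.0738%


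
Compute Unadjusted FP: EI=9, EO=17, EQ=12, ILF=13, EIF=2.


UFP = EI*4 + EO*5 + EQ*4 + ILF*10 + EIF*7
UFP = 9*4 + 17*5 + 12*4 + 13*10 + 2*7
UFP = 36 + 85 + 48 + 130 + 14
UFP = 313

313


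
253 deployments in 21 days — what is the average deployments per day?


Formula: deployments per day = releases / days
= 253 / 21
= 12.048 deploys/day
(equivalently, 84.33 deploys/week)

12.048 deploys/day


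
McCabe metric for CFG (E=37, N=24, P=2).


Formula: V(G) = E - N + 2P
V(G) = 37 - 24 + 2*2
V(G) = 13 + 4
V(G) = 17

17


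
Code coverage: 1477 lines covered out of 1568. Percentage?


Coverage = covered / total * 100
Coverage = 1477 / 1568 * 100
Coverage = 94.2%

94.2%


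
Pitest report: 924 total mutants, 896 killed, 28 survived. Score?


Mutation score = killed / total * 100
Mutation score = 896 / 924 * 100
Mutation score = 96.97%

96.97%


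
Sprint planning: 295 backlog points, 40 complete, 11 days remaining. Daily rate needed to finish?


Formula: Required rate = Remaining points / Days left
Remaining = 295 - 40 = 255 points
Required rate = 255 / 11 = 23.18 points/day

23.18 points/day


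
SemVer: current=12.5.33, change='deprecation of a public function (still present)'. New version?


Current: 12.5.33
Change category: 'deprecation of a public function (still present)' → minor bump
SemVer rule: minor bump → increment MINOR, reset PATCH to 0 (MAJOR unchanged)
New: 12.6.0

12.6.0


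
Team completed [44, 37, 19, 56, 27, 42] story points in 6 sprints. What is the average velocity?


Formula: Avg velocity = Total points / Number of sprints
Points: [44, 37, 19, 56, 27, 42]
Sum = 44 + 37 + 19 + 56 + 27 + 42 = 225
Avg velocity = 225 / 6 = 37.5 points/sprint

37.5 points/sprint


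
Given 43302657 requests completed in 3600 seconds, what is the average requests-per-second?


Formula: throughput = requests / seconds
throughput = 43302657 / 3600
throughput = 12028.52 requests/second

12028.52 requests/second


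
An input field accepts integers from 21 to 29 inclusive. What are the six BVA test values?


Range: [21, 29]
Boundaries: just below min, min, min+1, max-1, max, just above max
Values: [20, 21, 22, 28, 29, 30]

[20, 21, 22, 28, 29, 30]


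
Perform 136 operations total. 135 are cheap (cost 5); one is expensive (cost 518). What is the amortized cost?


Formula: Amortized cost = Total cost / Operations
Total cost = (135 * 5) + (1 * 518)
Total cost = 675 + 518 = 1193
Amortized = 1193 / 136 = 8.7721

8.7721


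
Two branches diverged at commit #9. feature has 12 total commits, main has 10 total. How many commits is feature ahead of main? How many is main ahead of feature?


Common ancestor: commit #9
feature commits after divergence: 12 - 9 = 3
main commits after divergence: 10 - 9 = 1
feature is 3 commits ahead of main
main is 1 commits ahead of feature

feature ahead: 3, main ahead: 1


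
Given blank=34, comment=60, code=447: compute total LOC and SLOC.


Total LOC = blank + comment + code
Total LOC = 34 + 60 + 447 = 541
SLOC (source only) = code = 447

Total LOC: 541, SLOC: 447


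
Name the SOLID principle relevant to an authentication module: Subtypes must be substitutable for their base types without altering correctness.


This describes the Liskov Substitution Principle (LSP)

Liskov Substitution Principle (LSP)


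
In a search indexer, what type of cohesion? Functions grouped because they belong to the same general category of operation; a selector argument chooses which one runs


Reasoning: Grouped by category of activity, not by data or sequence
Type: Logical cohesion

Logical cohesion


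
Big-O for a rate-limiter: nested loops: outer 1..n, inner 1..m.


Reasoning: product of independent bounds
Complexity: O(n*m)

O(n*m)


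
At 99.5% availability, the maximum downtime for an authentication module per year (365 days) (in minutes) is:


Formula: allowed downtime = period * (100 - SLA) / 100
Period (year (365 days)) = 525600 minutes
Unavailability fraction = (100 - 99.5) / 100
Allowed downtime = 525600 * (100 - 99.5) / 100
Allowed downtime = 2628.0 minutes

2628.0 minutes


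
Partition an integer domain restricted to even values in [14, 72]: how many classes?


Constraint: even integers in [14, 72]
Class 1: x < 14 — out-of-range invalid
Class 2: x in [14,72] but odd — wrong type invalid
Class 3: x in [14,72] and even — valid
Class 4: x > 72 — out-of-range invalid
Total equivalence classes: 4

4 equivalence classes


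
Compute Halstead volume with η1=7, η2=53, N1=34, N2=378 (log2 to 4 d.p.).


Formula: V = N * log2(η), where N = N1 + N2 and η = η1 + η2
η = 7 + 53 = 60
N = 34 + 378 = 412
log2(60) ≈ 5.9069
V = 412 * 5.9069 = 2433.64

2433.64


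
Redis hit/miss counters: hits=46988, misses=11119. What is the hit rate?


Formula: hit rate = hits / (hits + misses) * 100
hit rate = 46988 / (46988 + 11119) * 100
hit rate = 46988 / 58107 * 100
hit rate = 80.86%

80.86%


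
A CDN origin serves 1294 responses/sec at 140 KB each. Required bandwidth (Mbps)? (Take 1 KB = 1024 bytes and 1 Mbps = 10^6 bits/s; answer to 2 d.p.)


Formula: Mbps = payload_bytes * RPS * 8 / 1e6
Payload per request = 140 KB = 140 * 1024 = 143360 bytes
Total bytes/sec = 143360 * 1294 = 185507840
Total bits/sec = 185507840 * 8 = 1484062720
Mbps = 1484062720 / 1e6 = 1484.06

1484.06 Mbps


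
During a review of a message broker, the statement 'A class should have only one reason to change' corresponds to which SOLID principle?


This describes the Single Responsibility Principle (SRP)

Single Responsibility Principle (SRP)


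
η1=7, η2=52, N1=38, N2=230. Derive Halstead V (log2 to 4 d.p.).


Formula: V = N * log2(η), where N = N1 + N2 and η = η1 + η2
η = 7 + 52 = 59
N = 38 + 230 = 268
log2(59) ≈ 5.8826
V = 268 * 5.8826 = 1576.54

1576.54


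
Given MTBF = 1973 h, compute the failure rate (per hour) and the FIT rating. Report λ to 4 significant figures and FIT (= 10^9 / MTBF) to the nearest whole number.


Formula: λ = 1 / MTBF; FIT = λ × 1e9 = 1e9 / MTBF
λ = 1 / 1973 ≈ 5.068e-04 failures/hour
FIT = 1e9 / 1973 ≈ 506842 failures per 1e9 hours (nearest whole number)

λ = 5.068e-04 /h, FIT = 506842


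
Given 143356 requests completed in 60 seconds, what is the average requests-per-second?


Formula: throughput = requests / seconds
throughput = 143356 / 60
throughput = 2389.27 requests/second

2389.27 requests/second


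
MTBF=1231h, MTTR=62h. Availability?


Availability = MTBF / (MTBF + MTTR)
Availability = 1231 / (1231 + 62)
Availability = 1231 / 1293
Availability = 95.2049%

95.2049%


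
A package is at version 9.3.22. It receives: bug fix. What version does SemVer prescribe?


Current: 9.3.22
Change category: 'bug fix' → patch bump
SemVer rule: patch bump → increment PATCH (MAJOR and MINOR unchanged)
New: 9.3.23

9.3.23


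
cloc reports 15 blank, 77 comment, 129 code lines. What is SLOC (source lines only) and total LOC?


Total LOC = blank + comment + code
Total LOC = 15 + 77 + 129 = 221
SLOC (source only) = code = 129

Total LOC: 221, SLOC: 129


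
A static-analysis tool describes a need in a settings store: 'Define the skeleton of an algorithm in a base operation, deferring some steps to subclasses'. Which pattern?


This matches the Template Method pattern

Template Method


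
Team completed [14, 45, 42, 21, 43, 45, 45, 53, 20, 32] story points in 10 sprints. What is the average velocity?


Formula: Avg velocity = Total points / Number of sprints
Points: [14, 45, 42, 21, 43, 45, 45, 53, 20, 32]
Sum = 14 + 45 + 42 + 21 + 43 + 45 + 45 + 53 + 20 + 32 = 360
Avg velocity = 360 / 10 = 36.0 points/sprint

36.0 points/sprint


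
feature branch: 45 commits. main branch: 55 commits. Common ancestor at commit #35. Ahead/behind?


Common ancestor: commit #35
feature commits after divergence: 45 - 35 = 10
main commits after divergence: 55 - 35 = 20
feature is 10 commits ahead of main
main is 20 commits ahead of feature

feature ahead: 10, main ahead: 20


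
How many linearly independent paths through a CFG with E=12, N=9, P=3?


Formula: V(G) = E - N + 2P
V(G) = 12 - 9 + 2*3
V(G) = 3 + 6
V(G) = 9

9


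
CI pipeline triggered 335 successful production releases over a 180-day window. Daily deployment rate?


Formula: deployments per day = releases / days
= 335 / 180
= 1.861 deploys/day
(equivalently, 13.03 deploys/week)

1.861 deploys/day


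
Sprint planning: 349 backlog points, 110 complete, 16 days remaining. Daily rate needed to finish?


Formula: Required rate = Remaining points / Days left
Remaining = 349 - 110 = 239 points
Required rate = 239 / 16 = 14.94 points/day

14.94 points/day


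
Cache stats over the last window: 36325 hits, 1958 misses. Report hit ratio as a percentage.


Formula: hit rate = hits / (hits + misses) * 100
hit rate = 36325 / (36325 + 1958) * 100
hit rate = 36325 / 38283 * 100
hit rate = 94.89%

94.89%


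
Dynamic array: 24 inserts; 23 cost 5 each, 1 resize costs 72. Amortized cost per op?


Formula: Amortized cost = Total cost / Operations
Total cost = (23 * 5) + (1 * 72)
Total cost = 115 + 72 = 187
Amortized = 187 / 24 = 7.7917

7.7917


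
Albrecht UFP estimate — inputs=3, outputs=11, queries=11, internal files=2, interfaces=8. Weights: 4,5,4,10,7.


UFP = EI*4 + EO*5 + EQ*4 + ILF*10 + EIF*7
UFP = 3*4 + 11*5 + 11*4 + 2*10 + 8*7
UFP = 12 + 55 + 44 + 20 + 56
UFP = 187

187


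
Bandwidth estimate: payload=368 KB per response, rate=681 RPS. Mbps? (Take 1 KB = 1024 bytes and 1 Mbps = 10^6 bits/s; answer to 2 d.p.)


Formula: Mbps = payload_bytes * RPS * 8 / 1e6
Payload per request = 368 KB = 368 * 1024 = 376832 bytes
Total bytes/sec = 376832 * 681 = 256622592
Total bits/sec = 256622592 * 8 = 2052980736
Mbps = 2052980736 / 1e6 = 2052.98

2052.98 Mbps


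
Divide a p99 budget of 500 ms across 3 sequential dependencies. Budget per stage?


Formula: per_stage = total_budget / stages
per_stage = 500 / 3
per_stage = 166.67 ms

166.67 ms


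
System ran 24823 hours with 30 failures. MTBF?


Formula: MTBF = Total operating time / Number of failures
MTBF = 24823 / 30
MTBF = 827.43 hours

827.43 hours


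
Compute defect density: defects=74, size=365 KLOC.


Defect density = defects / KLOC
Defect density = 74 / 365
Defect density = 0.203 defects/KLOC

0.203 defects/KLOC


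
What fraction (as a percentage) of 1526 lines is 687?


Coverage = covered / total * 100
Coverage = 687 / 1526 * 100
Coverage = 45.02%

45.02%


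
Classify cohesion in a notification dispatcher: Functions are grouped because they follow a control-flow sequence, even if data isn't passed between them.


Reasoning: Grouped by order of execution within a routine, not by data flow
Type: Procedural cohesion

Procedural cohesion


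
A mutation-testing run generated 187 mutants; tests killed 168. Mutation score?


Mutation score = killed / total * 100
Mutation score = 168 / 187 * 100
Mutation score = 89.84%

89.84%


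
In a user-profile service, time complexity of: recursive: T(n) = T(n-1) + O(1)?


Reasoning: linear recursion with constant work per frame
Complexity: O(n)

O(n)


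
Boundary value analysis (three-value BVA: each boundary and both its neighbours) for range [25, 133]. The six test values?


Range: [25, 133]
Boundaries: just below min, min, min+1, max-1, max, just above max
Values: [24, 25, 26, 132, 133, 134]

[24, 25, 26, 132, 133, 134]


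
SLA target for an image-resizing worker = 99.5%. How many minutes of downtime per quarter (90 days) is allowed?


Formula: allowed downtime = period * (100 - SLA) / 100
Period (quarter (90 days)) = 129600 minutes
Unavailability fraction = (100 - 99.5) / 100
Allowed downtime = 129600 * (100 - 99.5) / 100
Allowed downtime = 648.0 minutes

648.0 minutes


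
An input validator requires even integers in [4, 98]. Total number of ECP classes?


Constraint: even integers in [4, 98]
Class 1: x < 4 — out-of-range invalid
Class 2: x in [4,98] but odd — wrong type invalid
Class 3: x in [4,98] and even — valid
Class 4: x > 98 — out-of-range invalid
Total equivalence classes: 4

4 equivalence classes


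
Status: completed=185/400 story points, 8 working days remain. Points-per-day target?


Formula: Required rate = Remaining points / Days left
Remaining = 400 - 185 = 215 points
Required rate = 215 / 8 = 26.88 points/day

26.88 points/day


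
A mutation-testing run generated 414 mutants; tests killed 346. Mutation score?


Mutation score = killed / total * 100
Mutation score = 346 / 414 * 100
Mutation score = 83.57%

83.57%


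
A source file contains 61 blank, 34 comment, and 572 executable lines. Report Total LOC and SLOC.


Total LOC = blank + comment + code
Total LOC = 61 + 34 + 572 = 667
SLOC (source only) = code = 572

Total LOC: 667, SLOC: 572


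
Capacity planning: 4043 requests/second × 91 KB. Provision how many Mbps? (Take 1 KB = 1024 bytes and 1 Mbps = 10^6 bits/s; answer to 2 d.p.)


Formula: Mbps = payload_bytes * RPS * 8 / 1e6
Payload per request = 91 KB = 91 * 1024 = 93184 bytes
Total bytes/sec = 93184 * 4043 = 376742912
Total bits/sec = 376742912 * 8 = 3013943296
Mbps = 3013943296 / 1e6 = 3013.94

3013.94 Mbps


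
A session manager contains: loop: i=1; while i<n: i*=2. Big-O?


Reasoning: i doubles each step so iterations are log2(n)
Complexity: O(log n)

O(log n)


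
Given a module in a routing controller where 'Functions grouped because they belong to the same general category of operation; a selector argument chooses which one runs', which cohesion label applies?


Reasoning: Grouped by category of activity, not by data or sequence
Type: Logical cohesion

Logical cohesion


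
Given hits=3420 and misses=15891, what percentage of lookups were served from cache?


Formula: hit rate = hits / (hits + misses) * 100
hit rate = 3420 / (3420 + 15891) * 100
hit rate = 3420 / 19311 * 100
hit rate = 17.71%

17.71%


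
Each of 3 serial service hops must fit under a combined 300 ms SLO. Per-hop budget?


Formula: per_stage = total_budget / stages
per_stage = 300 / 3
per_stage = 100.0 ms

100.0 ms


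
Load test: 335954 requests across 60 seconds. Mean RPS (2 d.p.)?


Formula: throughput = requests / seconds
throughput = 335954 / 60
throughput = 5599.23 requests/second

5599.23 requests/second


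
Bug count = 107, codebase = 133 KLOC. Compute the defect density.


Defect density = defects / KLOC
Defect density = 107 / 133
Defect density = 0.805 defects/KLOC

0.805 defects/KLOC


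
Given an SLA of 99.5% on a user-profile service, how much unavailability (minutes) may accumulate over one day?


Formula: allowed downtime = period * (100 - SLA) / 100
Period (day) = 1440 minutes
Unavailability fraction = (100 - 99.5) / 100
Allowed downtime = 1440 * (100 - 99.5) / 100
Allowed downtime = 7.2 minutes

7.2 minutes


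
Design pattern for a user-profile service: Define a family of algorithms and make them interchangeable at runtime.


This matches the Strategy pattern

Strategy


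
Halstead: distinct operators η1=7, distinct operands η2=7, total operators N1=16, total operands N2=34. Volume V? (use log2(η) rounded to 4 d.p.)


Formula: V = N * log2(η), where N = N1 + N2 and η = η1 + η2
η = 7 + 7 = 14
N = 16 + 34 = 50
log2(14) ≈ 3.8074
V = 50 * 3.8074 = 190.37

190.37


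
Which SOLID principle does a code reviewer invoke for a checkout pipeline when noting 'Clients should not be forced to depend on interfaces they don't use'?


This describes the Interface Segregation Principle (ISP)

Interface Segregation Principle (ISP)


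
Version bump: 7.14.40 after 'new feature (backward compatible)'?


Current: 7.14.40
Change category: 'new feature (backward compatible)' → minor bump
SemVer rule: minor bump → increment MINOR, reset PATCH to 0 (MAJOR unchanged)
New: 7.15.0

7.15.0


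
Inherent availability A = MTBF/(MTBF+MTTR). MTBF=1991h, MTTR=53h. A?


Availability = MTBF / (MTBF + MTTR)
Availability = 1991 / (1991 + 53)
Availability = 1991 / 2044
Availability = 97.407%

97.407%


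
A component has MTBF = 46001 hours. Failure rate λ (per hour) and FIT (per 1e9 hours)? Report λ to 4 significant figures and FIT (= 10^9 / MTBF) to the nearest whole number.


Formula: λ = 1 / MTBF; FIT = λ × 1e9 = 1e9 / MTBF
λ = 1 / 46001 ≈ 2.174e-05 failures/hour
FIT = 1e9 / 46001 ≈ 21739 failures per 1e9 hours (nearest whole number)

λ = 2.174e-05 /h, FIT = 21739


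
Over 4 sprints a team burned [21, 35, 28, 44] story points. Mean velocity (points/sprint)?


Formula: Avg velocity = Total points / Number of sprints
Points: [21, 35, 28, 44]
Sum = 21 + 35 + 28 + 44 = 128
Avg velocity = 128 / 4 = 32.0 points/sprint

32.0 points/sprint


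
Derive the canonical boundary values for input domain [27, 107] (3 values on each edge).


Range: [27, 107]
Boundaries: just below min, min, min+1, max-1, max, just above max
Values: [26, 27, 28, 106, 107, 108]

[26, 27, 28, 106, 107, 108]


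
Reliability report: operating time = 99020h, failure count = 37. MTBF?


Formula: MTBF = Total operating time / Number of failures
MTBF = 99020 / 37
MTBF = 2676.22 hours

2676.22 hours


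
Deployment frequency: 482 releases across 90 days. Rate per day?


Formula: deployments per day = releases / days
= 482 / 90
= 5.356 deploys/day
(equivalently, 37.49 deploys/week)

5.356 deploys/day


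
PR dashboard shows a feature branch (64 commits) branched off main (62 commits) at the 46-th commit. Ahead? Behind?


Common ancestor: commit #46
feature commits after divergence: 64 - 46 = 18
main commits after divergence: 62 - 46 = 16
feature is 18 commits ahead of main
main is 16 commits ahead of feature

feature ahead: 18, main ahead: 16


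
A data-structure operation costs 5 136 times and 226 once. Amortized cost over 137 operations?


Formula: Amortized cost = Total cost / Operations
Total cost = (136 * 5) + (1 * 226)
Total cost = 680 + 226 = 906
Amortized = 906 / 137 = 6.6131

6.6131


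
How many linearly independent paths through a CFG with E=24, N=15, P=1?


Formula: V(G) = E - N + 2P
V(G) = 24 - 15 + 2*1
V(G) = 9 + 2
V(G) = 11

11


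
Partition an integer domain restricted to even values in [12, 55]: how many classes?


Constraint: even integers in [12, 55]
Class 1: x < 12 — out-of-range invalid
Class 2: x in [12,55] but odd — wrong type invalid
Class 3: x in [12,55] and even — valid
Class 4: x > 55 — out-of-range invalid
Total equivalence classes: 4

4 equivalence classes


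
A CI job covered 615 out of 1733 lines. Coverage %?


Coverage = covered / total * 100
Coverage = 615 / 1733 * 100
Coverage = 35.49%

35.49%


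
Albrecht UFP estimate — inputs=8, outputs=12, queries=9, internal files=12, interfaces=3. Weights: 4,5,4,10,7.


UFP = EI*4 + EO*5 + EQ*4 + ILF*10 + EIF*7
UFP = 8*4 + 12*5 + 9*4 + 12*10 + 3*7
UFP = 32 + 60 + 36 + 120 + 21
UFP = 269

269


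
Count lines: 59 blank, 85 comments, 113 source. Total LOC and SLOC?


Total LOC = blank + comment + code
Total LOC = 59 + 85 + 113 = 257
SLOC (source only) = code = 113

Total LOC: 257, SLOC: 113


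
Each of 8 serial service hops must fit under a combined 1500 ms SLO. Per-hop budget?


Formula: per_stage = total_budget / stages
per_stage = 1500 / 8
per_stage = 187.5 ms

187.5 ms


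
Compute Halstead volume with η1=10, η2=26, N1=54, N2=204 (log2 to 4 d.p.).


Formula: V = N * log2(η), where N = N1 + N2 and η = η1 + η2
η = 10 + 26 = 36
N = 54 + 204 = 258
log2(36) ≈ 5.1699
V = 258 * 5.1699 = 1333.83

1333.83


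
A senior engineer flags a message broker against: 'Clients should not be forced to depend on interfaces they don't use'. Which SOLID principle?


This describes the Interface Segregation Principle (ISP)

Interface Segregation Principle (ISP)


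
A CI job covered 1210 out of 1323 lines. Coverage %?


Coverage = covered / total * 100
Coverage = 1210 / 1323 * 100
Coverage = 91.46%

91.46%


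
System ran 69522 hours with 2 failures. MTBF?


Formula: MTBF = Total operating time / Number of failures
MTBF = 69522 / 2
MTBF = 34761.0 hours

34761.0 hours


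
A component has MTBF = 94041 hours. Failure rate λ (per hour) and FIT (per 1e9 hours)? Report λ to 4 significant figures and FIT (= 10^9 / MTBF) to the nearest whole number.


Formula: λ = 1 / MTBF; FIT = λ × 1e9 = 1e9 / MTBF
λ = 1 / 94041 ≈ 1.063e-05 failures/hour
FIT = 1e9 / 94041 ≈ 10634 failures per 1e9 hours (nearest whole number)

λ = 1.063e-05 /h, FIT = 10634


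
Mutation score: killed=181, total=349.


Mutation score = killed / total * 100
Mutation score = 181 / 349 * 100
Mutation score = 51.86%

51.86%


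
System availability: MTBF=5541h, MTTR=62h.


Availability = MTBF / (MTBF + MTTR)
Availability = 5541 / (5541 + 62)
Availability = 5541 / 5603
Availability = 98.8934%

98.8934%


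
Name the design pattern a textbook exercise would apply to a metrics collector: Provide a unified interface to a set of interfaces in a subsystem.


This matches the Facade pattern

Facade


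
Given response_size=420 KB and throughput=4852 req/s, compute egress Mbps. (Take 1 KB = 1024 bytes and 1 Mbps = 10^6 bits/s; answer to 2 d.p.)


Formula: Mbps = payload_bytes * RPS * 8 / 1e6
Payload per request = 420 KB = 420 * 1024 = 430080 bytes
Total bytes/sec = 430080 * 4852 = 2086748160
Total bits/sec = 2086748160 * 8 = 16693985280
Mbps = 16693985280 / 1e6 = 16693.99

16693.99 Mbps


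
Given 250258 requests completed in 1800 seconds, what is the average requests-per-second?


Formula: throughput = requests / seconds
throughput = 250258 / 1800
throughput = 139.03 requests/second

139.03 requests/second


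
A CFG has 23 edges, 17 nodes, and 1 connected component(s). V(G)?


Formula: V(G) = E - N + 2P
V(G) = 23 - 17 + 2*1
V(G) = 6 + 2
V(G) = 8

8


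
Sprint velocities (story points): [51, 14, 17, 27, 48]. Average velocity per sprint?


Formula: Avg velocity = Total points / Number of sprints
Points: [51, 14, 17, 27, 48]
Sum = 51 + 14 + 17 + 27 + 48 = 157
Avg velocity = 157 / 5 = 31.4 points/sprint

31.4 points/sprint


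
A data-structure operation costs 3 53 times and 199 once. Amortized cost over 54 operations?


Formula: Amortized cost = Total cost / Operations
Total cost = (53 * 3) + (1 * 199)
Total cost = 159 + 199 = 358
Amortized = 358 / 54 = 6.6296

6.6296


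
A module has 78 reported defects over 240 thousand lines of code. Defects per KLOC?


Defect density = defects / KLOC
Defect density = 78 / 240
Defect density = 0.325 defects/KLOC

0.325 defects/KLOC


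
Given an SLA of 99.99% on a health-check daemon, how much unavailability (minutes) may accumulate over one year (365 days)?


Formula: allowed downtime = period * (100 - SLA) / 100
Period (year (365 days)) = 525600 minutes
Unavailability fraction = (100 - 99.99) / 100
Allowed downtime = 525600 * (100 - 99.99) / 100
Allowed downtime = 52.56 minutes

52.56 minutes


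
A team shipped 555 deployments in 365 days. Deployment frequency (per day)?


Formula: deployments per day = releases / days
= 555 / 365
= 1.521 deploys/day
(equivalently, 10.64 deploys/week)

1.521 deploys/day


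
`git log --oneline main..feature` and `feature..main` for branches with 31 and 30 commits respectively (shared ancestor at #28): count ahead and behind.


Common ancestor: commit #28
feature commits after divergence: 31 - 28 = 3
main commits after divergence: 30 - 28 = 2
feature is 3 commits ahead of main
main is 2 commits ahead of feature

feature ahead: 3, main ahead: 2


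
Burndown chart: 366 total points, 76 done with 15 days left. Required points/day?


Formula: Required rate = Remaining points / Days left
Remaining = 366 - 76 = 290 points
Required rate = 290 / 15 = 19.33 points/day

19.33 points/day


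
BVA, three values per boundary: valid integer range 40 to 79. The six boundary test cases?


Range: [40, 79]
Boundaries: just below min, min, min+1, max-1, max, just above max
Values: [39, 40, 41, 78, 79, 80]

[39, 40, 41, 78, 79, 80]


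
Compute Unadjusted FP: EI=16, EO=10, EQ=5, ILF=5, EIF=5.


UFP = EI*4 + EO*5 + EQ*4 + ILF*10 + EIF*7
UFP = 16*4 + 10*5 + 5*4 + 5*10 + 5*7
UFP = 64 + 50 + 20 + 50 + 35
UFP = 219

219


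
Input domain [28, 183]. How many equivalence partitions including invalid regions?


Valid range: [28, 183]
Class 1: x < 28 — invalid
Class 2: 28 ≤ x ≤ 183 — valid
Class 3: x > 183 — invalid
Total equivalence classes: 3

3 equivalence classes


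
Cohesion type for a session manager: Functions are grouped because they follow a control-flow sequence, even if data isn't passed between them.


Reasoning: Grouped by order of execution within a routine, not by data flow
Type: Procedural cohesion

Procedural cohesion


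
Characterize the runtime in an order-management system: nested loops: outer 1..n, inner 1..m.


Reasoning: product of independent bounds
Complexity: O(n*m)

O(n*m)


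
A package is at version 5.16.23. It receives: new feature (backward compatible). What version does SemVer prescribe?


Current: 5.16.23
Change category: 'new feature (backward compatible)' → minor bump
SemVer rule: minor bump → increment MINOR, reset PATCH to 0 (MAJOR unchanged)
New: 5.17.0

5.17.0


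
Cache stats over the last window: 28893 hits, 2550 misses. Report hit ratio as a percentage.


Formula: hit rate = hits / (hits + misses) * 100
hit rate = 28893 / (28893 + 2550) * 100
hit rate = 28893 / 31443 * 100
hit rate = 91.89%

91.89%


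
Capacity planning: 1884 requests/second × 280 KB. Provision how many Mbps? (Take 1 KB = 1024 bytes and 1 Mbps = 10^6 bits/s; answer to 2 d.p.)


Formula: Mbps = payload_bytes * RPS * 8 / 1e6
Payload per request = 280 KB = 280 * 1024 = 286720 bytes
Total bytes/sec = 286720 * 1884 = 540180480
Total bits/sec = 540180480 * 8 = 4321443840
Mbps = 4321443840 / 1e6 = 4321.44

4321.44 Mbps


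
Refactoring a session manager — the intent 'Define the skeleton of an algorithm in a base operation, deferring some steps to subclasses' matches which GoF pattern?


This matches the Template Method pattern

Template Method


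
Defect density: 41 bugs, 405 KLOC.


Defect density = defects / KLOC
Defect density = 41 / 405
Defect density = 0.101 defects/KLOC

0.101 defects/KLOC


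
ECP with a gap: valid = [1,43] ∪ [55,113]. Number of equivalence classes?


Valid ranges: [1,43] and [55,113]
Class 1: x < 1 — invalid
Class 2: 1 ≤ x ≤ 43 — valid
Class 3: 43 < x < 55 — invalid (gap between ranges)
Class 4: 55 ≤ x ≤ 113 — valid
Class 5: x > 113 — invalid
Total equivalence classes: 5

5 equivalence classes


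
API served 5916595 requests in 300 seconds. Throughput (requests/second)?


Formula: throughput = requests / seconds
throughput = 5916595 / 300
throughput = 19721.98 requests/second

19721.98 requests/second


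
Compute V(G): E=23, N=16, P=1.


Formula: V(G) = E - N + 2P
V(G) = 23 - 16 + 2*1
V(G) = 7 + 2
V(G) = 9

9


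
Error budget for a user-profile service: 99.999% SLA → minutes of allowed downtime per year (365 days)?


Formula: allowed downtime = period * (100 - SLA) / 100
Period (year (365 days)) = 525600 minutes
Unavailability fraction = (100 - 99.999) / 100
Allowed downtime = 525600 * (100 - 99.999) / 100
Allowed downtime = 5.256 minutes

5.256 minutes


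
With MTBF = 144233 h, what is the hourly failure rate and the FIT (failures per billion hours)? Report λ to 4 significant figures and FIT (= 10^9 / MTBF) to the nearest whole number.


Formula: λ = 1 / MTBF; FIT = λ × 1e9 = 1e9 / MTBF
λ = 1 / 144233 ≈ 6.933e-06 failures/hour
FIT = 1e9 / 144233 ≈ 6933 failures per 1e9 hours (nearest whole number)

λ = 6.933e-06 /h, FIT = 6933


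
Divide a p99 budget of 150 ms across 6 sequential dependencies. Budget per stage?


Formula: per_stage = total_budget / stages
per_stage = 150 / 6
per_stage = 25.0 ms

25.0 ms


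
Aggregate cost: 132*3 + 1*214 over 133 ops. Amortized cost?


Formula: Amortized cost = Total cost / Operations
Total cost = (132 * 3) + (1 * 214)
Total cost = 396 + 214 = 610
Amortized = 610 / 133 = 4.5865

4.5865


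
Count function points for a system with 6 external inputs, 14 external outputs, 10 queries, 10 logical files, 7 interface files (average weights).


UFP = EI*4 + EO*5 + EQ*4 + ILF*10 + EIF*7
UFP = 6*4 + 14*5 + 10*4 + 10*10 + 7*7
UFP = 24 + 70 + 40 + 100 + 49
UFP = 283

283


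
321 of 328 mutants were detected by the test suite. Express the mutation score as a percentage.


Mutation score = killed / total * 100
Mutation score = 321 / 328 * 100
Mutation score = 97.87%

97.87%


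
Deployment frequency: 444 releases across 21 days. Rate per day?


Formula: deployments per day = releases / days
= 444 / 21
= 21.143 deploys/day
(equivalently, 148.0 deploys/week)

21.143 deploys/day


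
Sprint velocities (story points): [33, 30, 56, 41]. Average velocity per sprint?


Formula: Avg velocity = Total points / Number of sprints
Points: [33, 30, 56, 41]
Sum = 33 + 30 + 56 + 41 = 160
Avg velocity = 160 / 4 = 40.0 points/sprint

40.0 points/sprint


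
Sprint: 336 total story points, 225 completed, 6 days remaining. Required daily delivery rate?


Formula: Required rate = Remaining points / Days left
Remaining = 336 - 225 = 111 points
Required rate = 111 / 6 = 18.5 points/day

18.5 points/day


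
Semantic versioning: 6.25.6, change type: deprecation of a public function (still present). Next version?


Current: 6.25.6
Change category: 'deprecation of a public function (still present)' → minor bump
SemVer rule: minor bump → increment MINOR, reset PATCH to 0 (MAJOR unchanged)
New: 6.26.0

6.26.0


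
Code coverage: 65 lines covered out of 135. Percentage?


Coverage = covered / total * 100
Coverage = 65 / 135 * 100
Coverage = 48.15%

48.15%


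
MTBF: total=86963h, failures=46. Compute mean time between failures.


Formula: MTBF = Total operating time / Number of failures
MTBF = 86963 / 46
MTBF = 1890.5 hours

1890.5 hours


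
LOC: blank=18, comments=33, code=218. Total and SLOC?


Total LOC = blank + comment + code
Total LOC = 18 + 33 + 218 = 269
SLOC (source only) = code = 218

Total LOC: 269, SLOC: 218


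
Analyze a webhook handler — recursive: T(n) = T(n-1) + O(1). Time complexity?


Reasoning: linear recursion with constant work per frame
Complexity: O(n)

O(n)


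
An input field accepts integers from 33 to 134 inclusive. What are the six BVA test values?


Range: [33, 134]
Boundaries: just below min, min, min+1, max-1, max, just above max
Values: [32, 33, 34, 133, 134, 135]

[32, 33, 34, 133, 134, 135]


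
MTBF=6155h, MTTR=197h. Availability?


Availability = MTBF / (MTBF + MTTR)
Availability = 6155 / (6155 + 197)
Availability = 6155 / 6352
Availability = 96.8986%

96.8986%


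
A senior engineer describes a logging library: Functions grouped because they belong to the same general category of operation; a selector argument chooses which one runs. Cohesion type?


Reasoning: Grouped by category of activity, not by data or sequence
Type: Logical cohesion

Logical cohesion


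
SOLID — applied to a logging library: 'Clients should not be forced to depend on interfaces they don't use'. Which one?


This describes the Interface Segregation Principle (ISP)

Interface Segregation Principle (ISP)


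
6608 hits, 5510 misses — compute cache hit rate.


Formula: hit rate = hits / (hits + misses) * 100
hit rate = 6608 / (6608 + 5510) * 100
hit rate = 6608 / 12118 * 100
hit rate = 54.53%

54.53%


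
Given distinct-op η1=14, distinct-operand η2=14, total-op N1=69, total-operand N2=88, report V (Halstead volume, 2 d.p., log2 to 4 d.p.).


Formula: V = N * log2(η), where N = N1 + N2 and η = η1 + η2
η = 14 + 14 = 28
N = 69 + 88 = 157
log2(28) ≈ 4.8074
V = 157 * 4.8074 = 754.76

754.76


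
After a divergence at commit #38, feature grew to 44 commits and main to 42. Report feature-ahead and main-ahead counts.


Common ancestor: commit #38
feature commits after divergence: 44 - 38 = 6
main commits after divergence: 42 - 38 = 4
feature is 6 commits ahead of main
main is 4 commits ahead of feature

feature ahead: 6, main ahead: 4


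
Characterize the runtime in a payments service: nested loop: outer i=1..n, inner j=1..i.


Reasoning: triangle: n(n+1)/2 ~ n^2/2
Complexity: O(n^2)

O(n^2)


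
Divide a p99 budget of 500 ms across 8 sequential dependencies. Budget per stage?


Formula: per_stage = total_budget / stages
per_stage = 500 / 8
per_stage = 62.5 ms

62.5 ms


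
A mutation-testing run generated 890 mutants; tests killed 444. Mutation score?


Mutation score = killed / total * 100
Mutation score = 444 / 890 * 100
Mutation score = 49.89%

49.89%


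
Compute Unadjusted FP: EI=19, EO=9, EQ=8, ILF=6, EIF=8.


UFP = EI*4 + EO*5 + EQ*4 + ILF*10 + EIF*7
UFP = 19*4 + 9*5 + 8*4 + 6*10 + 8*7
UFP = 76 + 45 + 32 + 60 + 56
UFP = 269

269


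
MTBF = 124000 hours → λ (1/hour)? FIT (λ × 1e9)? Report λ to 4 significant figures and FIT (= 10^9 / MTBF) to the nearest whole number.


Formula: λ = 1 / MTBF; FIT = λ × 1e9 = 1e9 / MTBF
λ = 1 / 124000 ≈ 8.065e-06 failures/hour
FIT = 1e9 / 124000 ≈ 8065 failures per 1e9 hours (nearest whole number)

λ = 8.065e-06 /h, FIT = 8065


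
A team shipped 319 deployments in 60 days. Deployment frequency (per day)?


Formula: deployments per day = releases / days
= 319 / 60
= 5.317 deploys/day
(equivalently, 37.22 deploys/week)

5.317 deploys/day


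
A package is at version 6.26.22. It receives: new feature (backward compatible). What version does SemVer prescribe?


Current: 6.26.22
Change category: 'new feature (backward compatible)' → minor bump
SemVer rule: minor bump → increment MINOR, reset PATCH to 0 (MAJOR unchanged)
New: 6.27.0

6.27.0


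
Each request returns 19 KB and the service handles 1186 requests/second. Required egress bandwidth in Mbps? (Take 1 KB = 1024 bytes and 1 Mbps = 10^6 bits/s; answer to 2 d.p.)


Formula: Mbps = payload_bytes * RPS * 8 / 1e6
Payload per request = 19 KB = 19 * 1024 = 19456 bytes
Total bytes/sec = 19456 * 1186 = 23074816
Total bits/sec = 23074816 * 8 = 184598528
Mbps = 184598528 / 1e6 = 184.6

184.6 Mbps


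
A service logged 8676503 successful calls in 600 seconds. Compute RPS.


Formula: throughput = requests / seconds
throughput = 8676503 / 600
throughput = 14460.84 requests/second

14460.84 requests/second


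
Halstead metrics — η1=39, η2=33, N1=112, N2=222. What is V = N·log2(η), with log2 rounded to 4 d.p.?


Formula: V = N * log2(η), where N = N1 + N2 and η = η1 + η2
η = 39 + 33 = 72
N = 112 + 222 = 334
log2(72) ≈ 6.1699
V = 334 * 6.1699 = 2060.75

2060.75


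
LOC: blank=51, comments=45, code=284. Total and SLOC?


Total LOC = blank + comment + code
Total LOC = 51 + 45 + 284 = 380
SLOC (source only) = code = 284

Total LOC: 380, SLOC: 284


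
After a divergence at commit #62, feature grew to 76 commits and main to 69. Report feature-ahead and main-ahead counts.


Common ancestor: commit #62
feature commits after divergence: 76 - 62 = 14
main commits after divergence: 69 - 62 = 7
feature is 14 commits ahead of main
main is 7 commits ahead of feature

feature ahead: 14, main ahead: 7


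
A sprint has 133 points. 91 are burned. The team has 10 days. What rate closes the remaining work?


Formula: Required rate = Remaining points / Days left
Remaining = 133 - 91 = 42 points
Required rate = 42 / 10 = 4.2 points/day

4.2 points/day


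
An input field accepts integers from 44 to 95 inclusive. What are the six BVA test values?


Range: [44, 95]
Boundaries: just below min, min, min+1, max-1, max, just above max
Values: [43, 44, 45, 94, 95, 96]

[43, 44, 45, 94, 95, 96]


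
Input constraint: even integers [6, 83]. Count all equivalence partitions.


Constraint: even integers in [6, 83]
Class 1: x < 6 — out-of-range invalid
Class 2: x in [6,83] but odd — wrong type invalid
Class 3: x in [6,83] and even — valid
Class 4: x > 83 — out-of-range invalid
Total equivalence classes: 4

4 equivalence classes


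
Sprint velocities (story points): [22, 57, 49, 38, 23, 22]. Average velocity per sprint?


Formula: Avg velocity = Total points / Number of sprints
Points: [22, 57, 49, 38, 23, 22]
Sum = 22 + 57 + 49 + 38 + 23 + 22 = 211
Avg velocity = 211 / 6 = 35.17 points/sprint

35.17 points/sprint


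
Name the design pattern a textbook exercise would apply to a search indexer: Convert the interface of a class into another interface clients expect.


This matches the Adapter pattern

Adapter


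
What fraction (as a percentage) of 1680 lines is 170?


Coverage = covered / total * 100
Coverage = 170 / 1680 * 100
Coverage = 10.12%

10.12%


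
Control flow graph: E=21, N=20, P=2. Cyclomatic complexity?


Formula: V(G) = E - N + 2P
V(G) = 21 - 20 + 2*2
V(G) = 1 + 4
V(G) = 5

5


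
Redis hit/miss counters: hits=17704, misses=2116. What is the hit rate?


Formula: hit rate = hits / (hits + misses) * 100
hit rate = 17704 / (17704 + 2116) * 100
hit rate = 17704 / 19820 * 100
hit rate = 89.32%

89.32%


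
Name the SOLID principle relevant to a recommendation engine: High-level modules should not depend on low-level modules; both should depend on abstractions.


This describes the Dependency Inversion Principle (DIP)

Dependency Inversion Principle (DIP)


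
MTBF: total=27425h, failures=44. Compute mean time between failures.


Formula: MTBF = Total operating time / Number of failures
MTBF = 27425 / 44
MTBF = 623.3 hours

623.3 hours


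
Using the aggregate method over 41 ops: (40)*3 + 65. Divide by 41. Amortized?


Formula: Amortized cost = Total cost / Operations
Total cost = (40 * 3) + (1 * 65)
Total cost = 120 + 65 = 185
Amortized = 185 / 41 = 4.5122

4.5122


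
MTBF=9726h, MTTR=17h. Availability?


Availability = MTBF / (MTBF + MTTR)
Availability = 9726 / (9726 + 17)
Availability = 9726 / 9743
Availability = 99.8255%

99.8255%
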